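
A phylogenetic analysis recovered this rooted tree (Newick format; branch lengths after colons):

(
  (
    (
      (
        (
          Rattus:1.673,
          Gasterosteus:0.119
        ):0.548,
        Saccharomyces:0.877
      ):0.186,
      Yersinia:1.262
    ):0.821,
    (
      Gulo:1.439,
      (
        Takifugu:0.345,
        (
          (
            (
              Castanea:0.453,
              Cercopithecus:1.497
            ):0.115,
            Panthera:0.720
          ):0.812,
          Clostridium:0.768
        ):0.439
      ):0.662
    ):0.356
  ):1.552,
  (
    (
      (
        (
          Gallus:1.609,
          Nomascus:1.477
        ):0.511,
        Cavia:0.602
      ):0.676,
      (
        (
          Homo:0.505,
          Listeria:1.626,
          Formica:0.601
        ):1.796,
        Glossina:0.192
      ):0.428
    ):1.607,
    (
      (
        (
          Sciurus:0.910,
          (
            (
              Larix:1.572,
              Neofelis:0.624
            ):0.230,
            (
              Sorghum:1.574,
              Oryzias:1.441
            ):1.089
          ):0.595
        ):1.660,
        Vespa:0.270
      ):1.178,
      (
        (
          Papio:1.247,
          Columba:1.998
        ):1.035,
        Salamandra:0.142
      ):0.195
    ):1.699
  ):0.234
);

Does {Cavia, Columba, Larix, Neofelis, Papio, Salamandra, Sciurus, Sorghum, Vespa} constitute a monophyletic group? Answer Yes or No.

No

The MRCA of the listed taxa subtends ((((Gallus,Nomascus),Cavia),((Homo,Listeria,Formica),Glossina)),(((Sciurus,((Larix,Neofelis),(Sorghum,Oryzias))),Vespa),((Papio,Columba),Salamandra))).
That clade also contains Formica, Gallus, Glossina, Homo, Listeria, Nomascus, Oryzias, which are not in the proposed group, so the group is not monophyletic.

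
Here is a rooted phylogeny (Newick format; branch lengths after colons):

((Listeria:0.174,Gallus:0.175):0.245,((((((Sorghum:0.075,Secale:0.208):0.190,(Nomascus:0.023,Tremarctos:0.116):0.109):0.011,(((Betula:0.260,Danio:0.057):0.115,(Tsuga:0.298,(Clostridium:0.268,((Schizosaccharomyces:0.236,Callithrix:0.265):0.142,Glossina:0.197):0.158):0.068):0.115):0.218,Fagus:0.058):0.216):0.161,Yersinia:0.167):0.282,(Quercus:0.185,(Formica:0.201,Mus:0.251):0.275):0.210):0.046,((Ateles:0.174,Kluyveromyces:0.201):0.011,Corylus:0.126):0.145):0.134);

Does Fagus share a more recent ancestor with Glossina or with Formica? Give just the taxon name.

The MRCA of Fagus and Glossina subtends (((Betula,Danio),(Tsuga,(Clostridium,((Schizosaccharomyces,Callithrix),Glossina)))),Fagus) (8 taxa).
The MRCA of Fagus and Formica subtends (((((Sorghum,Secale),(Nomascus,Tremarctos)),(((Betula,Danio),(Tsuga,(Clostridium,((Schizosaccharomyces,Callithrix),Glossina)))),Fagus)),Yersinia),(Quercus,(Formica,Mus))) (16 taxa).
The first is nested inside the second, so Fagus shares a more recent common ancestor with Glossina.

Glossina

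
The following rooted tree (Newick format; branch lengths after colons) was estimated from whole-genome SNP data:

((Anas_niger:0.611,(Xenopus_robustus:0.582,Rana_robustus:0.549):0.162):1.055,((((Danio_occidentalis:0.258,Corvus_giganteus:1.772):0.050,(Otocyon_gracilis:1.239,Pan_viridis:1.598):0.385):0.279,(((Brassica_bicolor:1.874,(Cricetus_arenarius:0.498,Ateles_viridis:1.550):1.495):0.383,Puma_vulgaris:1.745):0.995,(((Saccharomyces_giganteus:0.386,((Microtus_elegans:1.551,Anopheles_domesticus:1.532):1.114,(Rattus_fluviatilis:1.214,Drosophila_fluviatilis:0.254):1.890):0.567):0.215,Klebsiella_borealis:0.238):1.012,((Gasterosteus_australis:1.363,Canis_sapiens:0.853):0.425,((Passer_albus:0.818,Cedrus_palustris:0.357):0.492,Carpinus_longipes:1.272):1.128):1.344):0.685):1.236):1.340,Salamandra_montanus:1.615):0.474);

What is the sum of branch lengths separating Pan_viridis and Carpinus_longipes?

7.927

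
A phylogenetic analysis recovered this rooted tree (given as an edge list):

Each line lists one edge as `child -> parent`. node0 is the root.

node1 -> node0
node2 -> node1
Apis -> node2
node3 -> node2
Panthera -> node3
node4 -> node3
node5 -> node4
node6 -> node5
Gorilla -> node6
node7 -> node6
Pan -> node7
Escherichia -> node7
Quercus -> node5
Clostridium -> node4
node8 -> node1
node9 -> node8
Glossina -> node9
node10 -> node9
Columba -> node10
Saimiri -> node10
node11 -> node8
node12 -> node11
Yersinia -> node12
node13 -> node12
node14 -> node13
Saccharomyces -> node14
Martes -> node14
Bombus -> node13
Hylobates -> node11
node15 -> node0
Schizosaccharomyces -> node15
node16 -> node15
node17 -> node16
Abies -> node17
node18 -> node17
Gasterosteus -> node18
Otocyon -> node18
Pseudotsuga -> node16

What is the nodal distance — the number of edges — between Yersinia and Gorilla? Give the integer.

10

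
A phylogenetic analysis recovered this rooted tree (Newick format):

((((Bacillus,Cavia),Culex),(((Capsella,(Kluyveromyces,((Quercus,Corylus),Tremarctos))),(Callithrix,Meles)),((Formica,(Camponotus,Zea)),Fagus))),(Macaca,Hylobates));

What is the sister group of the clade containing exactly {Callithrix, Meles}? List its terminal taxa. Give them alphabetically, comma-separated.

Capsella, Corylus, Kluyveromyces, Quercus, Tremarctos

The clade containing exactly {Callithrix, Meles} attaches to the tree at the node subtending ((Capsella,(Kluyveromyces,((Quercus,Corylus),Tremarctos))),(Callithrix,Meles)).
The other lineage descending from that same node — the sister group — is (Capsella,(Kluyveromyces,((Quercus,Corylus),Tremarctos))); its 5 tips in alphabetical order are the answer.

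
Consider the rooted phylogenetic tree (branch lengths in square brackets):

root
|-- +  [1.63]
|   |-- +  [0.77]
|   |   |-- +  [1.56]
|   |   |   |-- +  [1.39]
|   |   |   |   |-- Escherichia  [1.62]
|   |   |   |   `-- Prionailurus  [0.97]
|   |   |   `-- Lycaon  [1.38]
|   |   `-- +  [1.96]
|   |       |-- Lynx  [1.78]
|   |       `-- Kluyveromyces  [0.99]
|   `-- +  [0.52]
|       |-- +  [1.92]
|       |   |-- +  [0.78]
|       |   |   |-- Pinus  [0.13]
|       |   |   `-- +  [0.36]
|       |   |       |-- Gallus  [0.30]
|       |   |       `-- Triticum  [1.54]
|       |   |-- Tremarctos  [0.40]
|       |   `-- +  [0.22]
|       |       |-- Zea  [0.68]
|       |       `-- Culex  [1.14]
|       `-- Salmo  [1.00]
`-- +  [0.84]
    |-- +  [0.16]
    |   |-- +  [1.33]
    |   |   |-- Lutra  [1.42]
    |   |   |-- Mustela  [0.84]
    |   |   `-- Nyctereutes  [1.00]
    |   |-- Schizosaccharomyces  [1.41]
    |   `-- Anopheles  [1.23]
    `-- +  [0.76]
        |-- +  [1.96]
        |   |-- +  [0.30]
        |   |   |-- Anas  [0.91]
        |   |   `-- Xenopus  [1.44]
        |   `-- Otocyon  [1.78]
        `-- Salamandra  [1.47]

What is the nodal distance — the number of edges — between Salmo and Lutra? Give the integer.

7

The MRCA of Salmo and Lutra is the root of the tree.
From Salmo up to that node: 3 branches. From Lutra up to the same node: 4 branches. Total: 3 + 4 = 7.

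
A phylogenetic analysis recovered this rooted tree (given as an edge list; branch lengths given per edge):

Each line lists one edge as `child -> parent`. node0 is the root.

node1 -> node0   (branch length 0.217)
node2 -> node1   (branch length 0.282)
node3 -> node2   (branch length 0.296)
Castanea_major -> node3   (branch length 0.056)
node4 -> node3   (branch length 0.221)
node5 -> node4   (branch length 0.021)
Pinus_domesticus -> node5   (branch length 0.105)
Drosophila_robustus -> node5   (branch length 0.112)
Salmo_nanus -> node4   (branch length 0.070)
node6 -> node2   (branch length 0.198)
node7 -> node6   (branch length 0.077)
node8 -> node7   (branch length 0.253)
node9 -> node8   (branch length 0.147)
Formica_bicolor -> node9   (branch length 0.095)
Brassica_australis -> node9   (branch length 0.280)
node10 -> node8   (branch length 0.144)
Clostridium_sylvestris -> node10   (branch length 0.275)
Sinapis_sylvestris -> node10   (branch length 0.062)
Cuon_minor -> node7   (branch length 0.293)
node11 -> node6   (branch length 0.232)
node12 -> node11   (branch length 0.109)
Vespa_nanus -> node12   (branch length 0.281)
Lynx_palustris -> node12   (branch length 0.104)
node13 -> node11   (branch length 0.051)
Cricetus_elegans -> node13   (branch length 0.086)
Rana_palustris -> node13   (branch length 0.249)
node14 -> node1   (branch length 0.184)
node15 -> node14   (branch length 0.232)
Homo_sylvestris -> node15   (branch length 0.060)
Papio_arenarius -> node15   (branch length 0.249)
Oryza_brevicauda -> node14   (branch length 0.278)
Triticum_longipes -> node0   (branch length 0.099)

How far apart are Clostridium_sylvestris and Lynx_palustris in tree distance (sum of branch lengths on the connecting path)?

The path runs Clostridium_sylvestris → … → MRCA → … → Lynx_palustris; the MRCA is the node subtending ((((Formica_bicolor,Brassica_australis),(Clostridium_sylvestris,Sinapis_sylvestris)),Cuon_minor),((Vespa_nanus,Lynx_palustris),(Cricetus_elegans,Rana_palustris))).
Branch lengths along that path: 0.275 + 0.144 + 0.253 + 0.077 + 0.232 + 0.109 + 0.104 = 1.194.

1.194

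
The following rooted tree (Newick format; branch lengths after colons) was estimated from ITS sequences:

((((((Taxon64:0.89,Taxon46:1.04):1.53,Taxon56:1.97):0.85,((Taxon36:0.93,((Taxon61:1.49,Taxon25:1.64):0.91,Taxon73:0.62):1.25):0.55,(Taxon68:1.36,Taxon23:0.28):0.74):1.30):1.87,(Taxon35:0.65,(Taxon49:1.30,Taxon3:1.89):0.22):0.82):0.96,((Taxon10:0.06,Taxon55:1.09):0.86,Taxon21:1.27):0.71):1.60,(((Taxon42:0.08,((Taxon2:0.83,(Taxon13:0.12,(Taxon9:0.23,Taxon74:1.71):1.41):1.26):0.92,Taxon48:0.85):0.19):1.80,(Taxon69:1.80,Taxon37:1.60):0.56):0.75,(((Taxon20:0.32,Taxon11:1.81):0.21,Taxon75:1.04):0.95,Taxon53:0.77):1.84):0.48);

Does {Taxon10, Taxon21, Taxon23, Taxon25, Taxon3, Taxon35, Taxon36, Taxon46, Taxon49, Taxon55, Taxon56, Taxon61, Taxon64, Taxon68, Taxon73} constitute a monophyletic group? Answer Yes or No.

The most recent common ancestor of these taxa subtends (((((Taxon64,Taxon46),Taxon56),((Taxon36,((Taxon61,Taxon25),Taxon73)),(Taxon68,Taxon23))),(Taxon35,(Taxon49,Taxon3))),((Taxon10,Taxon55),Taxon21)).
That clade has exactly 15 tips — every listed taxon and nothing else — so the group is monophyletic.

Yes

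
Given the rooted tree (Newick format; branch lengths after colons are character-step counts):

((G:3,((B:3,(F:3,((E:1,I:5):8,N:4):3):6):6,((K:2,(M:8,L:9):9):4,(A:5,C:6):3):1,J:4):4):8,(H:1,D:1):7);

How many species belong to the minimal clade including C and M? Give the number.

The MRCA of C and M is the node subtending ((K,(M,L)),(A,C)).
That clade contains 5 terminal taxa: A, C, K, L, M.

5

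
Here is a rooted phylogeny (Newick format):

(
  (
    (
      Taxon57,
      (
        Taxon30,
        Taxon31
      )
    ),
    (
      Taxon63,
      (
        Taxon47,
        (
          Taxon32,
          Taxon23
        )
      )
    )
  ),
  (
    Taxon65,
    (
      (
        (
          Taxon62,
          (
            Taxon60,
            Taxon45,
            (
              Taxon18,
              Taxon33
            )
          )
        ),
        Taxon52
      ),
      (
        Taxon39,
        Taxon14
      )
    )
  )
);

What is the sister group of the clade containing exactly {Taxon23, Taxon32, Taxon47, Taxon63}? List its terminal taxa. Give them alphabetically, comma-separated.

Taxon30, Taxon31, Taxon57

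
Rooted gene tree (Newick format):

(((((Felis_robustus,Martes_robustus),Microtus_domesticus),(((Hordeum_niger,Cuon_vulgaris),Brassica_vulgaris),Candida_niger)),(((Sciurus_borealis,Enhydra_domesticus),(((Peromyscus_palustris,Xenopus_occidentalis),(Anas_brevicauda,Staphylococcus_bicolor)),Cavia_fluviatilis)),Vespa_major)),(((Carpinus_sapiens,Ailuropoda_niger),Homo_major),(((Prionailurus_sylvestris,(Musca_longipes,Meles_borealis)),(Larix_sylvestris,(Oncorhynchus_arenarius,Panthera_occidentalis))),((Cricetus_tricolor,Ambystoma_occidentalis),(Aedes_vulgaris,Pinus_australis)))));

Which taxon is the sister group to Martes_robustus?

Felis_robustus

Martes_robustus attaches to the tree at the node subtending (Felis_robustus,Martes_robustus).
The other lineage descending from that same node — the sister group — is the single tip Felis_robustus.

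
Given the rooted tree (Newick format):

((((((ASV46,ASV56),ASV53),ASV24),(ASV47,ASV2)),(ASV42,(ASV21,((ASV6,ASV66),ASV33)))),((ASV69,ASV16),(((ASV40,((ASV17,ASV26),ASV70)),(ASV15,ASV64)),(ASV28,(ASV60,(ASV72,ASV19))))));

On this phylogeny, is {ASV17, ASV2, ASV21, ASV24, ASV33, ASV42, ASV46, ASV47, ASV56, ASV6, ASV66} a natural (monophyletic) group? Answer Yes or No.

The MRCA of the listed taxa is the root, so the smallest clade containing them is the whole tree.
That clade also contains ASV15, ASV16, ASV19, ASV26, ASV28, ASV40, ASV53, ASV60, ASV64, ASV69, ASV70, ASV72, which are not in the proposed group, so the group is not monophyletic.

No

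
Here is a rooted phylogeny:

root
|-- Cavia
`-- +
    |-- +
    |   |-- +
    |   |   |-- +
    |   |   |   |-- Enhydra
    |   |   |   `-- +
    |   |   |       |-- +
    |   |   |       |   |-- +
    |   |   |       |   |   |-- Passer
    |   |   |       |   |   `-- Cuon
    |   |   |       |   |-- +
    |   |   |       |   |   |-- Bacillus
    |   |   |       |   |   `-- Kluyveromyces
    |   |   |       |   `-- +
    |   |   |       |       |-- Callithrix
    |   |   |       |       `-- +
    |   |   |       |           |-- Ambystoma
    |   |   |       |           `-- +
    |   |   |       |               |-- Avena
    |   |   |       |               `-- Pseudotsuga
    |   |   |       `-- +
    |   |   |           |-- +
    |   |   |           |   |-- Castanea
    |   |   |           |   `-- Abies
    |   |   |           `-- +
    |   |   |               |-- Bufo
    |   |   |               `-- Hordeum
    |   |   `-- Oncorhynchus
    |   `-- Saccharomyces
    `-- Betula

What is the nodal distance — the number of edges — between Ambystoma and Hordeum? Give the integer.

7

The MRCA of Ambystoma and Hordeum is the node subtending (((Passer,Cuon),(Bacillus,Kluyveromyces),(Callithrix,(Ambystoma,(Avena,Pseudotsuga)))),((Castanea,Abies),(Bufo,Hordeum))).
From Ambystoma up to that node: 4 branches. From Hordeum up to the same node: 3 branches. Total: 4 + 3 = 7.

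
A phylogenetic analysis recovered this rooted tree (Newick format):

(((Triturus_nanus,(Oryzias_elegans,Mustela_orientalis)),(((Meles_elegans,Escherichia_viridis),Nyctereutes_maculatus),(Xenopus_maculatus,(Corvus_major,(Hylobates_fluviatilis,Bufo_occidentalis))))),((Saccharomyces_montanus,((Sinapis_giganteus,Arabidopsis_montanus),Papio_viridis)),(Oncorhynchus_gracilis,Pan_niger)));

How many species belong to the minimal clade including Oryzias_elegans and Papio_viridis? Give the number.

16

The MRCA of Oryzias_elegans and Papio_viridis is the root, so the clade is the entire tree.
That clade contains 16 terminal taxa: Arabidopsis_montanus, Bufo_occidentalis, Corvus_major, Escherichia_viridis, Hylobates_fluviatilis, Meles_elegans, Mustela_orientalis, Nyctereutes_maculatus, Oncorhynchus_gracilis, Oryzias_elegans, Pan_niger, Papio_viridis, Saccharomyces_montanus, Sinapis_giganteus, Triturus_nanus, Xenopus_maculatus.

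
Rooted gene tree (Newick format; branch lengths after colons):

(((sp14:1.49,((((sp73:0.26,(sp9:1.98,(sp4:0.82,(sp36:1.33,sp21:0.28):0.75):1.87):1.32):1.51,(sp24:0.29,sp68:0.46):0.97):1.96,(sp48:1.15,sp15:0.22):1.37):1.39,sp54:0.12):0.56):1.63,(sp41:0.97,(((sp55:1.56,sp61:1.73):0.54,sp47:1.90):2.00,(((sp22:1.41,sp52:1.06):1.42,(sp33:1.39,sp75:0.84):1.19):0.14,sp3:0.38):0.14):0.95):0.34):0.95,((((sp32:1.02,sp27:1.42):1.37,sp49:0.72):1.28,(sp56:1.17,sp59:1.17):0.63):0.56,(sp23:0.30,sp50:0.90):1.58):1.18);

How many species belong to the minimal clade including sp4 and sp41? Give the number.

The MRCA of sp4 and sp41 is the node subtending ((sp14,((((sp73,(sp9,(sp4,(sp36,sp21)))),(sp24,sp68)),(sp48,sp15)),sp54)),(sp41,(((sp55,sp61),sp47),(((sp22,sp52),(sp33,sp75)),sp3)))).
That clade contains 20 terminal taxa: sp14, sp15, sp21, sp22, sp24, sp3, sp33, sp36, sp4, sp41, sp47, sp48, sp52, sp54, sp55, sp61, sp68, sp73, sp75, sp9.

20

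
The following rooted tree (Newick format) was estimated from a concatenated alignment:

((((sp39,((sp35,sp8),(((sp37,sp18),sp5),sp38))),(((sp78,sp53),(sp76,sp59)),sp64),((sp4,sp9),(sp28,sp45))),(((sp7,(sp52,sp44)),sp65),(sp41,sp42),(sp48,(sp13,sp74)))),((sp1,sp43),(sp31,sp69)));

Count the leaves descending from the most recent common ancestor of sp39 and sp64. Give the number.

16

The MRCA of sp39 and sp64 is the node subtending ((sp39,((sp35,sp8),(((sp37,sp18),sp5),sp38))),(((sp78,sp53),(sp76,sp59)),sp64),((sp4,sp9),(sp28,sp45))).
That clade contains 16 terminal taxa: sp18, sp28, sp35, sp37, sp38, sp39, sp4, sp45, sp5, sp53, sp59, sp64, sp76, sp78, sp8, sp9.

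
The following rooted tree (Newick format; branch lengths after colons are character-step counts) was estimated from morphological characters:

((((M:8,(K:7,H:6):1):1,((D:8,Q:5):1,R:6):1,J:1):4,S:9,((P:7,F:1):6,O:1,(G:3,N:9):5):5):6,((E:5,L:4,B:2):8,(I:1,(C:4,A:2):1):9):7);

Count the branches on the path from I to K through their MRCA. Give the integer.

The MRCA of I and K is the root of the tree.
From I up to that node: 3 branches. From K up to the same node: 5 branches. Total: 3 + 5 = 8.

8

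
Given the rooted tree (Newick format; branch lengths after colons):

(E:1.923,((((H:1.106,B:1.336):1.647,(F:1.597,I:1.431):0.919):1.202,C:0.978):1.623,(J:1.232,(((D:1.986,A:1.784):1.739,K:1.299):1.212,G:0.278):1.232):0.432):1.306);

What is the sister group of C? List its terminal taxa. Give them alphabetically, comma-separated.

B, F, H, I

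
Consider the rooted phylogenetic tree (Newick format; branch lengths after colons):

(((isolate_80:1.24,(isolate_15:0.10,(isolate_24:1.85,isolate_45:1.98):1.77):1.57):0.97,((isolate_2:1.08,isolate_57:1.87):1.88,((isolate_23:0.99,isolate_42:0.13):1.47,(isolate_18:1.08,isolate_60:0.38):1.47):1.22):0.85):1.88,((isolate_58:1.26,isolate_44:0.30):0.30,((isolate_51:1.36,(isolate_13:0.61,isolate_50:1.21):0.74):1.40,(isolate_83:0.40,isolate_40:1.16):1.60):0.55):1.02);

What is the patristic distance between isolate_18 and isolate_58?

9.08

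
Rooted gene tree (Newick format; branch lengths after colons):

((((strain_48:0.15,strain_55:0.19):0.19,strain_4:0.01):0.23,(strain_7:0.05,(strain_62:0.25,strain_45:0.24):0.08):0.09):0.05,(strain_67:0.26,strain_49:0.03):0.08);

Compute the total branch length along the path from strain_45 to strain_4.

0.65

The path runs strain_45 → … → MRCA → … → strain_4; the MRCA is the node subtending (((strain_48,strain_55),strain_4),(strain_7,(strain_62,strain_45))).
Branch lengths along that path: 0.24 + 0.08 + 0.09 + 0.23 + 0.01 = 0.65.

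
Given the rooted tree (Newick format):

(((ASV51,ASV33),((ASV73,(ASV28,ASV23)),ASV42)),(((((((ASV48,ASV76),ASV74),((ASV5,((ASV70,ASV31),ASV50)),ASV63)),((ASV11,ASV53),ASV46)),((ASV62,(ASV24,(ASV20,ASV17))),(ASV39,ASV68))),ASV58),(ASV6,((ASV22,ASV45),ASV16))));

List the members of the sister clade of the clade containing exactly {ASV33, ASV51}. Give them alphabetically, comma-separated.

The clade containing exactly {ASV33, ASV51} attaches to the tree at the node subtending ((ASV51,ASV33),((ASV73,(ASV28,ASV23)),ASV42)).
The other lineage descending from that same node — the sister group — is ((ASV73,(ASV28,ASV23)),ASV42); its 4 tips in alphabetical order are the answer.

ASV23, ASV28, ASV42, ASV73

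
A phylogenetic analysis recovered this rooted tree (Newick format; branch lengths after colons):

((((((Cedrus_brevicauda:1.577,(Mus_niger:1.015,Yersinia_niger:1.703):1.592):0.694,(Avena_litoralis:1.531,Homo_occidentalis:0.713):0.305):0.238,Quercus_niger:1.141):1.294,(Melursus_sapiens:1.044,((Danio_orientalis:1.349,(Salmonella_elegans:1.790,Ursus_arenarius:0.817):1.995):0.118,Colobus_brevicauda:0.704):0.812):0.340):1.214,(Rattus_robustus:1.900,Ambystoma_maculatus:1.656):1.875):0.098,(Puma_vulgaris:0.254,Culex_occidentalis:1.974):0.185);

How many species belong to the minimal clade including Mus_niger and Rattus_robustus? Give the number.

The MRCA of Mus_niger and Rattus_robustus is the node subtending (((((Cedrus_brevicauda,(Mus_niger,Yersinia_niger)),(Avena_litoralis,Homo_occidentalis)),Quercus_niger),(Melursus_sapiens,((Danio_orientalis,(Salmonella_elegans,Ursus_arenarius)),Colobus_brevicauda))),(Rattus_robustus,Ambystoma_maculatus)).
That clade contains 13 terminal taxa: Ambystoma_maculatus, Avena_litoralis, Cedrus_brevicauda, Colobus_brevicauda, Danio_orientalis, Homo_occidentalis, Melursus_sapiens, Mus_niger, Quercus_niger, Rattus_robustus, Salmonella_elegans, Ursus_arenarius, Yersinia_niger.

13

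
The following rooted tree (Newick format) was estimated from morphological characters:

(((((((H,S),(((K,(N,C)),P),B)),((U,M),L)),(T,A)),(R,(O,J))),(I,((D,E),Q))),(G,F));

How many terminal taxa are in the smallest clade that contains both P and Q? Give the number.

The MRCA of P and Q is the node subtending ((((((H,S),(((K,(N,C)),P),B)),((U,M),L)),(T,A)),(R,(O,J))),(I,((D,E),Q))).
That clade contains 19 terminal taxa: A, B, C, D, E, H, I, J, K, L, M, N, O, P, Q, R, S, T, U.

19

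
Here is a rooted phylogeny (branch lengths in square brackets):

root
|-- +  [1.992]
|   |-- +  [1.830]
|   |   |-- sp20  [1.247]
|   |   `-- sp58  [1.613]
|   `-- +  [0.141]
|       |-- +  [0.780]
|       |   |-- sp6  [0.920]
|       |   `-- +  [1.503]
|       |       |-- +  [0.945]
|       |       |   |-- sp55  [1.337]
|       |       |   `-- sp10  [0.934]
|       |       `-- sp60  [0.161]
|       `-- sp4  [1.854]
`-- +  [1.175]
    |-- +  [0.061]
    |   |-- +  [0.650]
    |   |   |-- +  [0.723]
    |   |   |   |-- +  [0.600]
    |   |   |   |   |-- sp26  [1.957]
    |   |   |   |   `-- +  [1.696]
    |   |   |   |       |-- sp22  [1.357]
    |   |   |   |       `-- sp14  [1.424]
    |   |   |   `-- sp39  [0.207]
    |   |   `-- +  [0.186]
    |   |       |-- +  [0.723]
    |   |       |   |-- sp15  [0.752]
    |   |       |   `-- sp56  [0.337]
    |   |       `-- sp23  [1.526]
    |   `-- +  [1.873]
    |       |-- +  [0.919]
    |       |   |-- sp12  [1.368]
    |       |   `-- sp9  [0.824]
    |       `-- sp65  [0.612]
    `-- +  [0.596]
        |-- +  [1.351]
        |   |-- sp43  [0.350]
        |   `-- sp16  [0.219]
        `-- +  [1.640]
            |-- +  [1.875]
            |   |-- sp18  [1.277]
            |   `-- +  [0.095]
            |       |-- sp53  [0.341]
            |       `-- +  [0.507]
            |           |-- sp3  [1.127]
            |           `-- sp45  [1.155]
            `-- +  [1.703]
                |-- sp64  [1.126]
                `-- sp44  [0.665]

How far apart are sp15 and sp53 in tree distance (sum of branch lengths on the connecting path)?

The path runs sp15 → … → MRCA → … → sp53; the MRCA is the node subtending (((((sp26,(sp22,sp14)),sp39),((sp15,sp56),sp23)),((sp12,sp9),sp65)),((sp43,sp16),((sp18,(sp53,(sp3,sp45))),(sp64,sp44)))).
Branch lengths along that path: 0.752 + 0.723 + 0.186 + 0.650 + 0.061 + 0.596 + 1.640 + 1.875 + 0.095 + 0.341 = 6.919.

6.919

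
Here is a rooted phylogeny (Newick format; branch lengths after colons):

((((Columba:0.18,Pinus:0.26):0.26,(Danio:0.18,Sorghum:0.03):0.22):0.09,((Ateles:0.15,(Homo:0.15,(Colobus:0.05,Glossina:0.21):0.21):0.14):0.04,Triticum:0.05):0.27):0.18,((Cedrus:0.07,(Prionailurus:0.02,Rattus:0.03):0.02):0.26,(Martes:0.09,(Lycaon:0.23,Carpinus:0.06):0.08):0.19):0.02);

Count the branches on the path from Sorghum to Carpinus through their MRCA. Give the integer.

The MRCA of Sorghum and Carpinus is the root of the tree.
From Sorghum up to that node: 4 branches. From Carpinus up to the same node: 4 branches. Total: 4 + 4 = 8.

8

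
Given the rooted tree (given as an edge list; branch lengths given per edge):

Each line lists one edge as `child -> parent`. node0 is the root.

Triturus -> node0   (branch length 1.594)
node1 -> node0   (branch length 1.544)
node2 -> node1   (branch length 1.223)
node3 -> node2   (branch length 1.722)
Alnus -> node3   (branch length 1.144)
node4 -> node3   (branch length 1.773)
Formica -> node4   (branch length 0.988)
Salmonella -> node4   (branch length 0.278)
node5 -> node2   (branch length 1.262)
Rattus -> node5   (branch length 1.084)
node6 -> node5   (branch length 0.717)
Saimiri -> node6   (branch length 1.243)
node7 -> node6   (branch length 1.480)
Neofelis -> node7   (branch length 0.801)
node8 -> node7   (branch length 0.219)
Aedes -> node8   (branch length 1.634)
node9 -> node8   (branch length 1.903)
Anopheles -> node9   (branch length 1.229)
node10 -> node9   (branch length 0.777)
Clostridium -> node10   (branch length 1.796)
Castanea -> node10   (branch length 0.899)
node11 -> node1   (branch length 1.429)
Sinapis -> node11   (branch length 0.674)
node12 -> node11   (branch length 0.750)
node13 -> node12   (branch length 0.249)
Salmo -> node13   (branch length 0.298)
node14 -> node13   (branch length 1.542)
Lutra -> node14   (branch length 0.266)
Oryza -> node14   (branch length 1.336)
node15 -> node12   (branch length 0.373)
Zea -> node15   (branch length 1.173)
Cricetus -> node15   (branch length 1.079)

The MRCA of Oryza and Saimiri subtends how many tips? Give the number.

16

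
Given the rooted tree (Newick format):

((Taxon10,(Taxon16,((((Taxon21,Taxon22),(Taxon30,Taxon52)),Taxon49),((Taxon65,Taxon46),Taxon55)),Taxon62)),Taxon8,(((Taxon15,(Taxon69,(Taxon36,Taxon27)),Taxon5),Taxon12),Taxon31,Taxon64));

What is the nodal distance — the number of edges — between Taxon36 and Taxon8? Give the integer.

7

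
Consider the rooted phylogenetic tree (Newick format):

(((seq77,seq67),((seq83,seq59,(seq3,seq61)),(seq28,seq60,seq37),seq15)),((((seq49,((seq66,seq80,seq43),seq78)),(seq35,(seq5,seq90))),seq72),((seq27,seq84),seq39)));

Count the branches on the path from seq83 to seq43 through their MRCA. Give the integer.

The MRCA of seq83 and seq43 is the root of the tree.
From seq83 up to that node: 4 branches. From seq43 up to the same node: 7 branches. Total: 4 + 7 = 11.

11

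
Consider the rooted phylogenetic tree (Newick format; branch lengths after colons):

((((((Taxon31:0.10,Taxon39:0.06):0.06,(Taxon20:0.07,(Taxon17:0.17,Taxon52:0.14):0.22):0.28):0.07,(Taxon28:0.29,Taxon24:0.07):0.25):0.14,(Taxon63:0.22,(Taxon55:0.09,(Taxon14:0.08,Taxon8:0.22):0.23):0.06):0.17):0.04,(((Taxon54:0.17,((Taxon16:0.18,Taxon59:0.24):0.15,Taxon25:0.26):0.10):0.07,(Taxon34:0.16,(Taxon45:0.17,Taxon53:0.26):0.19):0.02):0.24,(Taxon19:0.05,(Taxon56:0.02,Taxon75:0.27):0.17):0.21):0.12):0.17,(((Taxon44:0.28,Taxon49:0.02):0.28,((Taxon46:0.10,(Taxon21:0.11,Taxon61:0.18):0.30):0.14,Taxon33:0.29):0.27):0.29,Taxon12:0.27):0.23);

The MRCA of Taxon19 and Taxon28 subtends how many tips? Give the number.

21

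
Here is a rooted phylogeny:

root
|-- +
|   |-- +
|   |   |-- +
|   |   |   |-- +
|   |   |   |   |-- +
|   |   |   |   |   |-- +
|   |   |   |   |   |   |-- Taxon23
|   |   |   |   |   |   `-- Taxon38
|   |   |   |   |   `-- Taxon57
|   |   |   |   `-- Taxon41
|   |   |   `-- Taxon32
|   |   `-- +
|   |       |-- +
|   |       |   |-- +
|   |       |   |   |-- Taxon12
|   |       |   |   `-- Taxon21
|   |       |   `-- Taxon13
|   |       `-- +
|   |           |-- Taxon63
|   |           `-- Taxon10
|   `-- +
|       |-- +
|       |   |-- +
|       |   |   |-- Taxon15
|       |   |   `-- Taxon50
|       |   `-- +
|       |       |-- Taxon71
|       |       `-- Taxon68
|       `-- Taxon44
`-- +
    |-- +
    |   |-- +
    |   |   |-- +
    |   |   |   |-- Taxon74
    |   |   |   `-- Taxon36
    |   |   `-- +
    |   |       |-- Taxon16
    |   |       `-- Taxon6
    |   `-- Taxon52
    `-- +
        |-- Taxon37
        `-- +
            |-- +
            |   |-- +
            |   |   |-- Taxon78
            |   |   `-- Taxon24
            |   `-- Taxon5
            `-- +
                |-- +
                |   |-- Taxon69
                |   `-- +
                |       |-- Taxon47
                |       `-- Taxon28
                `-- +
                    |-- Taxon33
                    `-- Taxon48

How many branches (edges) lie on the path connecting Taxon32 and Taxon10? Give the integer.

The MRCA of Taxon32 and Taxon10 is the node subtending (((((Taxon23,Taxon38),Taxon57),Taxon41),Taxon32),(((Taxon12,Taxon21),Taxon13),(Taxon63,Taxon10))).
From Taxon32 up to that node: 2 branches. From Taxon10 up to the same node: 3 branches. Total: 2 + 3 = 5.

5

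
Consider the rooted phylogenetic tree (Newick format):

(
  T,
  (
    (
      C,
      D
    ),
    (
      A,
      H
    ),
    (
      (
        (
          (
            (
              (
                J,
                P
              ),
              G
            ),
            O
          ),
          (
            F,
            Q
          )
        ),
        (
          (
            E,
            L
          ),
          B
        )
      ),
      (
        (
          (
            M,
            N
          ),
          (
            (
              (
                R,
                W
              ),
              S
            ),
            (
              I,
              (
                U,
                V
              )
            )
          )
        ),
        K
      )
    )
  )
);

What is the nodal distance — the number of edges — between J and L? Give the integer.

8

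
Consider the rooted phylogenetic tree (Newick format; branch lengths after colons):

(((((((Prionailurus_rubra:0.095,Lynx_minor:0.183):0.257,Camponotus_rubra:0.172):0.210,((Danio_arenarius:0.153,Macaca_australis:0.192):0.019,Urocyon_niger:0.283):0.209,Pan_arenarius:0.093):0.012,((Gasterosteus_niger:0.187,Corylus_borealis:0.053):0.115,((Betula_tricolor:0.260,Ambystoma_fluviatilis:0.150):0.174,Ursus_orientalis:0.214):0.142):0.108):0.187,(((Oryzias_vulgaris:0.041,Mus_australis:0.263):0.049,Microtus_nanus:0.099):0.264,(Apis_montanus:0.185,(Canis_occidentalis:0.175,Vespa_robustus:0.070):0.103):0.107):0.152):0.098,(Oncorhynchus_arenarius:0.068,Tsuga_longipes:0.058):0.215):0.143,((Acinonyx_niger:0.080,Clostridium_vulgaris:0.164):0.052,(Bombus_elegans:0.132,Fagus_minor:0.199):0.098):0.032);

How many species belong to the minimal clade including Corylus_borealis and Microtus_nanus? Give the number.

The MRCA of Corylus_borealis and Microtus_nanus is the node subtending (((((Prionailurus_rubra,Lynx_minor),Camponotus_rubra),((Danio_arenarius,Macaca_australis),Urocyon_niger),Pan_arenarius),((Gasterosteus_niger,Corylus_borealis),((Betula_tricolor,Ambystoma_fluviatilis),Ursus_orientalis))),(((Oryzias_vulgaris,Mus_australis),Microtus_nanus),(Apis_montanus,(Canis_occidentalis,Vespa_robustus)))).
That clade contains 18 terminal taxa: Ambystoma_fluviatilis, Apis_montanus, Betula_tricolor, Camponotus_rubra, Canis_occidentalis, Corylus_borealis, Danio_arenarius, Gasterosteus_niger, Lynx_minor, Macaca_australis, Microtus_nanus, Mus_australis, Oryzias_vulgaris, Pan_arenarius, Prionailurus_rubra, Urocyon_niger, Ursus_orientalis, Vespa_robustus.

18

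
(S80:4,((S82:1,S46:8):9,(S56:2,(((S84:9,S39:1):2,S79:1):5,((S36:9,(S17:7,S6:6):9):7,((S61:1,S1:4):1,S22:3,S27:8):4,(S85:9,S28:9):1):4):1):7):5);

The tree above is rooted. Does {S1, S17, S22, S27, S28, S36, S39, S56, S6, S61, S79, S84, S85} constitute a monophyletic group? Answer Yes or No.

The most recent common ancestor of these taxa subtends (S56,(((S84,S39),S79),((S36,(S17,S6)),((S61,S1),S22,S27),(S85,S28)))).
That clade has exactly 13 tips — every listed taxon and nothing else — so the group is monophyletic.

Yes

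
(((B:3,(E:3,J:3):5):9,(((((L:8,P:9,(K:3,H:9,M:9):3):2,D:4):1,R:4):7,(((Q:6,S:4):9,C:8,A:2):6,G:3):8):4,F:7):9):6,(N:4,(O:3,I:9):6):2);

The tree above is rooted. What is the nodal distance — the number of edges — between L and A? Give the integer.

7

The MRCA of L and A is the node subtending ((((L,P,(K,H,M)),D),R),(((Q,S),C,A),G)).
From L up to that node: 4 branches. From A up to the same node: 3 branches. Total: 4 + 3 = 7.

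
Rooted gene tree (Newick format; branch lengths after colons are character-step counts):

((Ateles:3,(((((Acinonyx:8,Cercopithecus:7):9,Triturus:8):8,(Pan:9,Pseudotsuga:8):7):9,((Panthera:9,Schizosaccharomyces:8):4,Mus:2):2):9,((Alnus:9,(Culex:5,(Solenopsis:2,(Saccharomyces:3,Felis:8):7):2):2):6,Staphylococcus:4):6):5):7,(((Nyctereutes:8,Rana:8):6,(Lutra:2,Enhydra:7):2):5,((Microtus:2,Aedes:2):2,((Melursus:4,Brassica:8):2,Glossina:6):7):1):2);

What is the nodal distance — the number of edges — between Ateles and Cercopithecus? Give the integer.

The MRCA of Ateles and Cercopithecus is the node subtending (Ateles,(((((Acinonyx,Cercopithecus),Triturus),(Pan,Pseudotsuga)),((Panthera,Schizosaccharomyces),Mus)),((Alnus,(Culex,(Solenopsis,(Saccharomyces,Felis)))),Staphylococcus))).
From Ateles up to that node: 1 branch. From Cercopithecus up to the same node: 6 branches. Total: 1 + 6 = 7.

7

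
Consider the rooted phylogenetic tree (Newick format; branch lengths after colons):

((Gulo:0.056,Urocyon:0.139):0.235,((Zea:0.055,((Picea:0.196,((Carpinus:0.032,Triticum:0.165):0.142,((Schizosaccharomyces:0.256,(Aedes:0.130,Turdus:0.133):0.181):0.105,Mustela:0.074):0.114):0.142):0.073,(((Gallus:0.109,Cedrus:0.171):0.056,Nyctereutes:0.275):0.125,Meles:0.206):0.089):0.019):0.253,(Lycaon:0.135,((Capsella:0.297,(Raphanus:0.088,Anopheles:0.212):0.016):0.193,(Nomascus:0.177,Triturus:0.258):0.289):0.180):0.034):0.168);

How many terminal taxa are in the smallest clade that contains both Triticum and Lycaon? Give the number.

18

The MRCA of Triticum and Lycaon is the node subtending ((Zea,((Picea,((Carpinus,Triticum),((Schizosaccharomyces,(Aedes,Turdus)),Mustela))),(((Gallus,Cedrus),Nyctereutes),Meles))),(Lycaon,((Capsella,(Raphanus,Anopheles)),(Nomascus,Triturus)))).
That clade contains 18 terminal taxa: Aedes, Anopheles, Capsella, Carpinus, Cedrus, Gallus, Lycaon, Meles, Mustela, Nomascus, Nyctereutes, Picea, Raphanus, Schizosaccharomyces, Triticum, Triturus, Turdus, Zea.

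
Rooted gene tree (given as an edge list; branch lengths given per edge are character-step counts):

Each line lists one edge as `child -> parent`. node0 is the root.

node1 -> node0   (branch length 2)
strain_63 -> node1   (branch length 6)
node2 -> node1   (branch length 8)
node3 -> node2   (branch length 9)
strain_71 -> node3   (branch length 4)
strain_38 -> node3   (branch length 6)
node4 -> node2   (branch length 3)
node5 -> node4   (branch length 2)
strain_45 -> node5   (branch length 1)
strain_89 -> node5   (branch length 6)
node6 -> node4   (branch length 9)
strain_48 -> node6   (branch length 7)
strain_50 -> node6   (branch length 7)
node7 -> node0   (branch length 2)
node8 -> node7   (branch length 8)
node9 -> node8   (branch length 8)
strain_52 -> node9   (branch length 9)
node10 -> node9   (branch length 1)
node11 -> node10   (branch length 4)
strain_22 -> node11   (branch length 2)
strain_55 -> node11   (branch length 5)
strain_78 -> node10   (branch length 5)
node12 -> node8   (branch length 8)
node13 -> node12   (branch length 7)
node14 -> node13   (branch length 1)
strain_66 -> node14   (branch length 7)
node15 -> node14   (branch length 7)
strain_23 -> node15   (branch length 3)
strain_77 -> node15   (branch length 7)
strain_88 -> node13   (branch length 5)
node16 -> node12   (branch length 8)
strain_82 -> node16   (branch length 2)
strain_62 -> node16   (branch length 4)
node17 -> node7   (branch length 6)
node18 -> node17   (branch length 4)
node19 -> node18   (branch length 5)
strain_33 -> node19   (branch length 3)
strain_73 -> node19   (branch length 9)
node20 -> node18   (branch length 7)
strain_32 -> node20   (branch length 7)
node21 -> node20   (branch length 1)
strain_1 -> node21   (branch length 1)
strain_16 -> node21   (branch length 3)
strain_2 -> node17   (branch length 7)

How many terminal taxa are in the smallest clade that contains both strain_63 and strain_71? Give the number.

7

The MRCA of strain_63 and strain_71 is the node subtending (strain_63,((strain_71,strain_38),((strain_45,strain_89),(strain_48,strain_50)))).
That clade contains 7 terminal taxa: strain_38, strain_45, strain_48, strain_50, strain_63, strain_71, strain_89.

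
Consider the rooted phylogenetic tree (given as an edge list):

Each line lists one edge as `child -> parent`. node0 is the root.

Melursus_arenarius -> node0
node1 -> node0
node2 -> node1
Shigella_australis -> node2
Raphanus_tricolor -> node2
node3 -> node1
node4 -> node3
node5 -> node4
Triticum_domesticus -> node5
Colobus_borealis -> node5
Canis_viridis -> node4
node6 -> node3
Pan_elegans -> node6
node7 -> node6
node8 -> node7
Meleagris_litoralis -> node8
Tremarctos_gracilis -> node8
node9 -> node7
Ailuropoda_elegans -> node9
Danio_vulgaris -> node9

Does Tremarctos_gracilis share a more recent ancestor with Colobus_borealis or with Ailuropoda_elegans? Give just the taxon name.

Ailuropoda_elegans

The MRCA of Tremarctos_gracilis and Ailuropoda_elegans subtends ((Meleagris_litoralis,Tremarctos_gracilis),(Ailuropoda_elegans,Danio_vulgaris)) (4 taxa).
The MRCA of Tremarctos_gracilis and Colobus_borealis subtends (((Triticum_domesticus,Colobus_borealis),Canis_viridis),(Pan_elegans,((Meleagris_litoralis,Tremarctos_gracilis),(Ailuropoda_elegans,Danio_vulgaris)))) (8 taxa).
The first is nested inside the second, so Tremarctos_gracilis shares a more recent common ancestor with Ailuropoda_elegans.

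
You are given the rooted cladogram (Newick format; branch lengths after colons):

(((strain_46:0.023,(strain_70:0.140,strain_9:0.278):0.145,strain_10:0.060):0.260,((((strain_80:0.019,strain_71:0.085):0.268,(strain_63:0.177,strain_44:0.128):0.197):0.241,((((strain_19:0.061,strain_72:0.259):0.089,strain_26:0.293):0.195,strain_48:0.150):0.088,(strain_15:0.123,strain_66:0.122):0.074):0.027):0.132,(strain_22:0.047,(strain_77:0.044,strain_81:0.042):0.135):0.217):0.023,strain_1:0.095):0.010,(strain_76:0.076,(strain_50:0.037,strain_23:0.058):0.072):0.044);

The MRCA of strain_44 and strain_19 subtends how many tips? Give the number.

10

The MRCA of strain_44 and strain_19 is the node subtending (((strain_80,strain_71),(strain_63,strain_44)),((((strain_19,strain_72),strain_26),strain_48),(strain_15,strain_66))).
That clade contains 10 terminal taxa: strain_15, strain_19, strain_26, strain_44, strain_48, strain_63, strain_66, strain_71, strain_72, strain_80.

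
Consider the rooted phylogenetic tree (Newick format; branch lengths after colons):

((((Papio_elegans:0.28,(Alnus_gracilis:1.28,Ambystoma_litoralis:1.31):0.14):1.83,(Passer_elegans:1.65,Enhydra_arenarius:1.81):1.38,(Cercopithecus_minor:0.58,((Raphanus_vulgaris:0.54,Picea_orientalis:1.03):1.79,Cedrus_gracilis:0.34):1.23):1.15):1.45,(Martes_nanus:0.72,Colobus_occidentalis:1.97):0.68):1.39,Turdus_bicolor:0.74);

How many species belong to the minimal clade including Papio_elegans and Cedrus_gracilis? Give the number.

The MRCA of Papio_elegans and Cedrus_gracilis is the node subtending ((Papio_elegans,(Alnus_gracilis,Ambystoma_litoralis)),(Passer_elegans,Enhydra_arenarius),(Cercopithecus_minor,((Raphanus_vulgaris,Picea_orientalis),Cedrus_gracilis))).
That clade contains 9 terminal taxa: Alnus_gracilis, Ambystoma_litoralis, Cedrus_gracilis, Cercopithecus_minor, Enhydra_arenarius, Papio_elegans, Passer_elegans, Picea_orientalis, Raphanus_vulgaris.

9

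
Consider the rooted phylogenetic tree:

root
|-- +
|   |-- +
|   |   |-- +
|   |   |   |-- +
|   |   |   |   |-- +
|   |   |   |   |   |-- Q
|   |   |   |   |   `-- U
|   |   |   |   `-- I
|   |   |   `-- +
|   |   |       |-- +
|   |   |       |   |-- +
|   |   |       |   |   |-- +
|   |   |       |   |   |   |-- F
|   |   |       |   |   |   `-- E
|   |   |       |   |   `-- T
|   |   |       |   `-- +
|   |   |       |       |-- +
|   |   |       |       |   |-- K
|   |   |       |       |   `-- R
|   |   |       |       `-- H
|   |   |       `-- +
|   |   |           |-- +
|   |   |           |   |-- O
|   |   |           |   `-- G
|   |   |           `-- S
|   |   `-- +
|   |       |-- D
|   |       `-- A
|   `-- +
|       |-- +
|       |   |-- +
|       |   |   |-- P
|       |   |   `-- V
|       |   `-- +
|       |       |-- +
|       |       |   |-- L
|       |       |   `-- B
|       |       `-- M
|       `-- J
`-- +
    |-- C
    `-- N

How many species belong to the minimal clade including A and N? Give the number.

The MRCA of A and N is the root, so the clade is the entire tree.
That clade contains 22 terminal taxa: A, B, C, D, E, F, G, H, I, J, K, L, M, N, O, P, Q, R, S, T, U, V.

22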